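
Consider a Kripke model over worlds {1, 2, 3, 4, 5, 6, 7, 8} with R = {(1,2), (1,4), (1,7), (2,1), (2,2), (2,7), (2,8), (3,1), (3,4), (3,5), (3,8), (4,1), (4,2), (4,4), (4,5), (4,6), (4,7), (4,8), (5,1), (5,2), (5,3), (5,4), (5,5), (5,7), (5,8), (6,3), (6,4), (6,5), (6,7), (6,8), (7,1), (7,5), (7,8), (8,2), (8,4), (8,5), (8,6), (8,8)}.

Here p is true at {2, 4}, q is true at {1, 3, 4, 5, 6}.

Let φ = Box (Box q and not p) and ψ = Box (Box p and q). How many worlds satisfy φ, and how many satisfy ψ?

For Box (Box q and not p):
1: successors {2, 4, 7}; Box q and not p there: 2:F, 4:F, 7:F. ✗
2: successors {1, 2, 7, 8}; Box q and not p there: 1:F, 2:F, 7:F, 8:F. ✗
3: successors {1, 4, 5, 8}; Box q and not p there: 1:F, 4:F, 5:F, 8:F. ✗
4: successors {1, 2, 4, 5, 6, 7, 8}; Box q and not p there: 1:F, 2:F, 4:F, 5:F, 6:F, 7:F, 8:F. ✗
5: successors {1, 2, 3, 4, 5, 7, 8}; Box q and not p there: 1:F, 2:F, 3:F, 4:F, 5:F, 7:F, 8:F. ✗
6: successors {3, 4, 5, 7, 8}; Box q and not p there: 3:F, 4:F, 5:F, 7:F, 8:F. ✗
7: successors {1, 5, 8}; Box q and not p there: 1:F, 5:F, 8:F. ✗
8: successors {2, 4, 5, 6, 8}; Box q and not p there: 2:F, 4:F, 5:F, 6:F, 8:F. ✗
— 0 worlds.
For Box (Box p and q):
1: successors {2, 4, 7}; Box p and q there: 2:F, 4:F, 7:F. ✗
2: successors {1, 2, 7, 8}; Box p and q there: 1:F, 2:F, 7:F, 8:F. ✗
3: successors {1, 4, 5, 8}; Box p and q there: 1:F, 4:F, 5:F, 8:F. ✗
4: successors {1, 2, 4, 5, 6, 7, 8}; Box p and q there: 1:F, 2:F, 4:F, 5:F, 6:F, 7:F, 8:F. ✗
5: successors {1, 2, 3, 4, 5, 7, 8}; Box p and q there: 1:F, 2:F, 3:F, 4:F, 5:F, 7:F, 8:F. ✗
6: successors {3, 4, 5, 7, 8}; Box p and q there: 3:F, 4:F, 5:F, 7:F, 8:F. ✗
7: successors {1, 5, 8}; Box p and q there: 1:F, 5:F, 8:F. ✗
8: successors {2, 4, 5, 6, 8}; Box p and q there: 2:F, 4:F, 5:F, 6:F, 8:F. ✗
— 0 worlds.

0 and 0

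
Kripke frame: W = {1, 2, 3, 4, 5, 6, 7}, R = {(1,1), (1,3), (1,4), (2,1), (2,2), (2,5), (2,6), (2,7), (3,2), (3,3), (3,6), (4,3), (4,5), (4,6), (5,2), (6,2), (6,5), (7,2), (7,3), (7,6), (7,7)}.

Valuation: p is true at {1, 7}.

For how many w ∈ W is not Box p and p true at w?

2

1: not Box p is T, p is T. ✓
2: not Box p is T, p is F. ✗
3: not Box p is T, p is F. ✗
4: not Box p is T, p is F. ✗
5: not Box p is T, p is F. ✗
6: not Box p is T, p is F. ✗
7: not Box p is T, p is T. ✓
Satisfying worlds: {1, 7}.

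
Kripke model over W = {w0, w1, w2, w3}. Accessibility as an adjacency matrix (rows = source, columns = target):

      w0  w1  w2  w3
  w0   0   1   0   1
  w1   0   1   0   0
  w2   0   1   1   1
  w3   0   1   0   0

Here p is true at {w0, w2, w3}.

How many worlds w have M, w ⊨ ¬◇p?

2

w0: ◇p is T. ✗
w1: ◇p is F. ✓
w2: ◇p is T. ✗
w3: ◇p is F. ✓
Satisfying worlds: {w1, w3}.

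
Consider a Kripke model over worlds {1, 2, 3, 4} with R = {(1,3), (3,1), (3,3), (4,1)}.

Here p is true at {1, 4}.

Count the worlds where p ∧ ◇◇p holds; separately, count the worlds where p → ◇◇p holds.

For p ∧ ◇◇p:
1: p is T, ◇◇p is T. ✓
2: p is F, ◇◇p is F. ✗
3: p is F, ◇◇p is T. ✗
4: p is T, ◇◇p is F. ✗
— 1 world.
For p → ◇◇p:
1: p is T, ◇◇p is T. ✓
2: p is F, ◇◇p is F. ✓
3: p is F, ◇◇p is T. ✓
4: p is T, ◇◇p is F. ✗
— 3 worlds.

1 and 3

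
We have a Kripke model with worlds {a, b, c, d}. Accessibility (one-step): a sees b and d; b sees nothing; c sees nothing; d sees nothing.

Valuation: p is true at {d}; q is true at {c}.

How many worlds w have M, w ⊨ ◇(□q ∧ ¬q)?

1

a: successors {b, d}; □q ∧ ¬q there: b:T, d:T. ✓
b: no successors, so ◇(□q ∧ ¬q) fails. ✗
c: no successors, so ◇(□q ∧ ¬q) fails. ✗
d: no successors, so ◇(□q ∧ ¬q) fails. ✗
Satisfying worlds: {a}.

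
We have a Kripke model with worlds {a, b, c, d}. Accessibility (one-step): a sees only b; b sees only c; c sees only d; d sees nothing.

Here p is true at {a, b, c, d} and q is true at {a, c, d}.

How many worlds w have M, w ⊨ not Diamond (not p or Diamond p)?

2

a: Diamond (not p or Diamond p) is T. ✗
b: Diamond (not p or Diamond p) is T. ✗
c: Diamond (not p or Diamond p) is F. ✓
d: Diamond (not p or Diamond p) is F. ✓
Satisfying worlds: {c, d}.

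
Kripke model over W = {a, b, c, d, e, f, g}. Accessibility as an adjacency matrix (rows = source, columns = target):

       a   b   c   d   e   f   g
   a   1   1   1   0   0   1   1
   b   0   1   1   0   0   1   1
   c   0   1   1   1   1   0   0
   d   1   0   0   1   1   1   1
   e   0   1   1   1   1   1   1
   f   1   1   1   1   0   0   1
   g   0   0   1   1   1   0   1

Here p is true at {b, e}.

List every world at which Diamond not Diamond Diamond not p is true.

a: successors {a, b, c, f, g}; not Diamond Diamond not p there: a:F, b:F, c:F, f:F, g:F. ✗
b: successors {b, c, f, g}; not Diamond Diamond not p there: b:F, c:F, f:F, g:F. ✗
c: successors {b, c, d, e}; not Diamond Diamond not p there: b:F, c:F, d:F, e:F. ✗
d: successors {a, d, e, f, g}; not Diamond Diamond not p there: a:F, d:F, e:F, f:F, g:F. ✗
e: successors {b, c, d, e, f, g}; not Diamond Diamond not p there: b:F, c:F, d:F, e:F, f:F, g:F. ✗
f: successors {a, b, c, d, g}; not Diamond Diamond not p there: a:F, b:F, c:F, d:F, g:F. ✗
g: successors {c, d, e, g}; not Diamond Diamond not p there: c:F, d:F, e:F, g:F. ✗

∅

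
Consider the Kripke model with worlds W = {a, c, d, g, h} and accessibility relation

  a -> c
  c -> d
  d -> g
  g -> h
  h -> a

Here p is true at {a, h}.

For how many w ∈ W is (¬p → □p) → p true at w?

4

a: ¬p → □p is T, p is T. ✓
c: ¬p → □p is F, p is F. ✓
d: ¬p → □p is F, p is F. ✓
g: ¬p → □p is T, p is F. ✗
h: ¬p → □p is T, p is T. ✓
Satisfying worlds: {a, c, d, h}.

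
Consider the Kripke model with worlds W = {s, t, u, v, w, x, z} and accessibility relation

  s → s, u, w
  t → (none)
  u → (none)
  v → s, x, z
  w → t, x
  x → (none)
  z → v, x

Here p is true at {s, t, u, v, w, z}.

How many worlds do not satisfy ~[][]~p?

4

s: [][]~p is F. ✓
t: [][]~p is T. ✗
u: [][]~p is T. ✗
v: [][]~p is F. ✓
w: [][]~p is T. ✗
x: [][]~p is T. ✗
z: [][]~p is F. ✓
Satisfying worlds: {s, v, z}.
So ~[][]~p fails at the other 4 worlds.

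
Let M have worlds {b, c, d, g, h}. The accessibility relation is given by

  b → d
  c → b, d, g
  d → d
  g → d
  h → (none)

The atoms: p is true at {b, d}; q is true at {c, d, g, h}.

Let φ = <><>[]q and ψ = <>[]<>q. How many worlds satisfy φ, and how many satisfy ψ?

4 and 4

For <><>[]q:
b: successors {d}; <>[]q there: d:T. ✓
c: successors {b, d, g}; <>[]q there: b:T, d:T, g:T. ✓
d: successors {d}; <>[]q there: d:T. ✓
g: successors {d}; <>[]q there: d:T. ✓
h: no successors, so <><>[]q fails. ✗
— 4 worlds.
For <>[]<>q:
b: successors {d}; []<>q there: d:T. ✓
c: successors {b, d, g}; []<>q there: b:T, d:T, g:T. ✓
d: successors {d}; []<>q there: d:T. ✓
g: successors {d}; []<>q there: d:T. ✓
h: no successors, so <>[]<>q fails. ✗
— 4 worlds.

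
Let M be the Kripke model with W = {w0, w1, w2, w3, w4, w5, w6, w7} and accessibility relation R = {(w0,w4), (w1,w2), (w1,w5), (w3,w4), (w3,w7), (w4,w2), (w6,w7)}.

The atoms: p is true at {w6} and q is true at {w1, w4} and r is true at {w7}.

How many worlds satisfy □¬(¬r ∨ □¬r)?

w0: successors {w4}; ¬(¬r ∨ □¬r) there: w4:F. ✗
w1: successors {w2, w5}; ¬(¬r ∨ □¬r) there: w2:F, w5:F. ✗
w2: no successors, so □¬(¬r ∨ □¬r) holds vacuously. ✓
w3: successors {w4, w7}; ¬(¬r ∨ □¬r) there: w4:F, w7:F. ✗
w4: successors {w2}; ¬(¬r ∨ □¬r) there: w2:F. ✗
w5: no successors, so □¬(¬r ∨ □¬r) holds vacuously. ✓
w6: successors {w7}; ¬(¬r ∨ □¬r) there: w7:F. ✗
w7: no successors, so □¬(¬r ∨ □¬r) holds vacuously. ✓
Satisfying worlds: {w2, w5, w7}.

3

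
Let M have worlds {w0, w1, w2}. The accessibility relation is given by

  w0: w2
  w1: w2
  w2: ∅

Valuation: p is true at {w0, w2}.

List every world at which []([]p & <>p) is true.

{w2}

w0: successors {w2}; []p & <>p there: w2:F. ✗
w1: successors {w2}; []p & <>p there: w2:F. ✗
w2: no successors, so []([]p & <>p) holds vacuously. ✓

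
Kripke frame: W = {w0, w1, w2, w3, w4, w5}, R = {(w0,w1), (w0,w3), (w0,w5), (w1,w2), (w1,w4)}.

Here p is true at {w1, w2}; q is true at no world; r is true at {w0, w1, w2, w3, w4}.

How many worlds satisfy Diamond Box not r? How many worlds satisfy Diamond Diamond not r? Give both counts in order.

For Diamond Box not r:
w0: successors {w1, w3, w5}; Box not r there: w1:F, w3:T, w5:T. ✓
w1: successors {w2, w4}; Box not r there: w2:T, w4:T. ✓
w2: no successors, so Diamond Box not r fails. ✗
w3: no successors, so Diamond Box not r fails. ✗
w4: no successors, so Diamond Box not r fails. ✗
w5: no successors, so Diamond Box not r fails. ✗
— 2 worlds.
For Diamond Diamond not r:
w0: successors {w1, w3, w5}; Diamond not r there: w1:F, w3:F, w5:F. ✗
w1: successors {w2, w4}; Diamond not r there: w2:F, w4:F. ✗
w2: no successors, so Diamond Diamond not r fails. ✗
w3: no successors, so Diamond Diamond not r fails. ✗
w4: no successors, so Diamond Diamond not r fails. ✗
w5: no successors, so Diamond Diamond not r fails. ✗
— 0 worlds.

2 and 0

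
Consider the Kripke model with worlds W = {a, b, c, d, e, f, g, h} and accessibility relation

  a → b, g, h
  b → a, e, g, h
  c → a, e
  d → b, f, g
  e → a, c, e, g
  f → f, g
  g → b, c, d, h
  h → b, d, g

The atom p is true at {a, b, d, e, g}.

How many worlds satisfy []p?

2

a: successors {b, g, h}; p there: b:T, g:T, h:F. ✗
b: successors {a, e, g, h}; p there: a:T, e:T, g:T, h:F. ✗
c: successors {a, e}; p there: a:T, e:T. ✓
d: successors {b, f, g}; p there: b:T, f:F, g:T. ✗
e: successors {a, c, e, g}; p there: a:T, c:F, e:T, g:T. ✗
f: successors {f, g}; p there: f:F, g:T. ✗
g: successors {b, c, d, h}; p there: b:T, c:F, d:T, h:F. ✗
h: successors {b, d, g}; p there: b:T, d:T, g:T. ✓
Satisfying worlds: {c, h}.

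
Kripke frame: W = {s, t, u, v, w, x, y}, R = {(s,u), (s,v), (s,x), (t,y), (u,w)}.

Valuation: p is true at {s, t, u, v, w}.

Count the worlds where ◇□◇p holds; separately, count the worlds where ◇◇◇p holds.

For ◇□◇p:
s: successors {u, v, x}; □◇p there: u:F, v:T, x:T. ✓
t: successors {y}; □◇p there: y:T. ✓
u: successors {w}; □◇p there: w:T. ✓
v: no successors, so ◇□◇p fails. ✗
w: no successors, so ◇□◇p fails. ✗
x: no successors, so ◇□◇p fails. ✗
y: no successors, so ◇□◇p fails. ✗
— 3 worlds.
For ◇◇◇p:
s: successors {u, v, x}; ◇◇p there: u:F, v:F, x:F. ✗
t: successors {y}; ◇◇p there: y:F. ✗
u: successors {w}; ◇◇p there: w:F. ✗
v: no successors, so ◇◇◇p fails. ✗
w: no successors, so ◇◇◇p fails. ✗
x: no successors, so ◇◇◇p fails. ✗
y: no successors, so ◇◇◇p fails. ✗
— 0 worlds.

3 and 0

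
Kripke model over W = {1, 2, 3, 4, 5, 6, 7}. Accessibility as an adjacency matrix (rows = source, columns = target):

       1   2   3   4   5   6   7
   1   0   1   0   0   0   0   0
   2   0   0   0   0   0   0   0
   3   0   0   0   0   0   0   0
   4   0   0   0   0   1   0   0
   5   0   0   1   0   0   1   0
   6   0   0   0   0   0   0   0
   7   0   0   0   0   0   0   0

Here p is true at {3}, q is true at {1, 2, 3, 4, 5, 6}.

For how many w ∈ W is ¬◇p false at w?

1

1: ◇p is F. ✓
2: ◇p is F. ✓
3: ◇p is F. ✓
4: ◇p is F. ✓
5: ◇p is T. ✗
6: ◇p is F. ✓
7: ◇p is F. ✓
Satisfying worlds: {1, 2, 3, 4, 6, 7}.
So ¬◇p fails at the other 1 world.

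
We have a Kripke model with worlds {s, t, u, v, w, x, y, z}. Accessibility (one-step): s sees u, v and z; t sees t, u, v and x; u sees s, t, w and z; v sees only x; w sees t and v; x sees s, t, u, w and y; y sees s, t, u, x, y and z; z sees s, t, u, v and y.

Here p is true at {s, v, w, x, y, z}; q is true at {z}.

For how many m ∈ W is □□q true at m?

s: successors {u, v, z}; □q there: u:F, v:F, z:F. ✗
t: successors {t, u, v, x}; □q there: t:F, u:F, v:F, x:F. ✗
u: successors {s, t, w, z}; □q there: s:F, t:F, w:F, z:F. ✗
v: successors {x}; □q there: x:F. ✗
w: successors {t, v}; □q there: t:F, v:F. ✗
x: successors {s, t, u, w, y}; □q there: s:F, t:F, u:F, w:F, y:F. ✗
y: successors {s, t, u, x, y, z}; □q there: s:F, t:F, u:F, x:F, y:F, z:F. ✗
z: successors {s, t, u, v, y}; □q there: s:F, t:F, u:F, v:F, y:F. ✗
Satisfying worlds: ∅.

0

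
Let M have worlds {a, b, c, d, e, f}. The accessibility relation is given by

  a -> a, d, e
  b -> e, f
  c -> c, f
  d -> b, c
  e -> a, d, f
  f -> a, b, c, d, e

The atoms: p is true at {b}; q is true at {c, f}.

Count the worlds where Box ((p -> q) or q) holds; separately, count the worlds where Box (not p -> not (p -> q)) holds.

4 and 0

For Box ((p -> q) or q):
a: successors {a, d, e}; (p -> q) or q there: a:T, d:T, e:T. ✓
b: successors {e, f}; (p -> q) or q there: e:T, f:T. ✓
c: successors {c, f}; (p -> q) or q there: c:T, f:T. ✓
d: successors {b, c}; (p -> q) or q there: b:F, c:T. ✗
e: successors {a, d, f}; (p -> q) or q there: a:T, d:T, f:T. ✓
f: successors {a, b, c, d, e}; (p -> q) or q there: a:T, b:F, c:T, d:T, e:T. ✗
— 4 worlds.
For Box (not p -> not (p -> q)):
a: successors {a, d, e}; not p -> not (p -> q) there: a:F, d:F, e:F. ✗
b: successors {e, f}; not p -> not (p -> q) there: e:F, f:F. ✗
c: successors {c, f}; not p -> not (p -> q) there: c:F, f:F. ✗
d: successors {b, c}; not p -> not (p -> q) there: b:T, c:F. ✗
e: successors {a, d, f}; not p -> not (p -> q) there: a:F, d:F, f:F. ✗
f: successors {a, b, c, d, e}; not p -> not (p -> q) there: a:F, b:T, c:F, d:F, e:F. ✗
— 0 worlds.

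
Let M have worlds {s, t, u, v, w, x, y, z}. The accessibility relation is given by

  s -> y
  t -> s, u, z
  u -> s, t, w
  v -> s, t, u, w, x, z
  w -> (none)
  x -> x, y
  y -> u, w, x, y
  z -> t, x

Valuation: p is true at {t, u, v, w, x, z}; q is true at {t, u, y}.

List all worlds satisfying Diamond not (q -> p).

{s, x, y}

s: successors {y}; not (q -> p) there: y:T. ✓
t: successors {s, u, z}; not (q -> p) there: s:F, u:F, z:F. ✗
u: successors {s, t, w}; not (q -> p) there: s:F, t:F, w:F. ✗
v: successors {s, t, u, w, x, z}; not (q -> p) there: s:F, t:F, u:F, w:F, x:F, z:F. ✗
w: no successors, so Diamond not (q -> p) fails. ✗
x: successors {x, y}; not (q -> p) there: x:F, y:T. ✓
y: successors {u, w, x, y}; not (q -> p) there: u:F, w:F, x:F, y:T. ✓
z: successors {t, x}; not (q -> p) there: t:F, x:F. ✗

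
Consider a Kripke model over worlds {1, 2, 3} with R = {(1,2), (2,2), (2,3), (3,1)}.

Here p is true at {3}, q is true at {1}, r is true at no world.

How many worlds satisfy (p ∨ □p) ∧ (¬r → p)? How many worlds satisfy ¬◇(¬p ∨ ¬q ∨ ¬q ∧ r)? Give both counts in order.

For (p ∨ □p) ∧ (¬r → p):
1: p ∨ □p is F, ¬r → p is F. ✗
2: p ∨ □p is F, ¬r → p is F. ✗
3: p ∨ □p is T, ¬r → p is T. ✓
— 1 world.
For ¬◇(¬p ∨ ¬q ∨ ¬q ∧ r):
1: ◇(¬p ∨ ¬q ∨ ¬q ∧ r) is T. ✗
2: ◇(¬p ∨ ¬q ∨ ¬q ∧ r) is T. ✗
3: ◇(¬p ∨ ¬q ∨ ¬q ∧ r) is T. ✗
— 0 worlds.

1 and 0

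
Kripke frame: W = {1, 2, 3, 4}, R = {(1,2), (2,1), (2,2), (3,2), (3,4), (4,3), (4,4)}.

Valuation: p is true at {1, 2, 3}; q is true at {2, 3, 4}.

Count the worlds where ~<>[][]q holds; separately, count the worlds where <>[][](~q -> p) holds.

For ~<>[][]q:
1: <>[][]q is F. ✓
2: <>[][]q is F. ✓
3: <>[][]q is T. ✗
4: <>[][]q is T. ✗
— 2 worlds.
For <>[][](~q -> p):
1: successors {2}; [][](~q -> p) there: 2:T. ✓
2: successors {1, 2}; [][](~q -> p) there: 1:T, 2:T. ✓
3: successors {2, 4}; [][](~q -> p) there: 2:T, 4:T. ✓
4: successors {3, 4}; [][](~q -> p) there: 3:T, 4:T. ✓
— 4 worlds.

2 and 4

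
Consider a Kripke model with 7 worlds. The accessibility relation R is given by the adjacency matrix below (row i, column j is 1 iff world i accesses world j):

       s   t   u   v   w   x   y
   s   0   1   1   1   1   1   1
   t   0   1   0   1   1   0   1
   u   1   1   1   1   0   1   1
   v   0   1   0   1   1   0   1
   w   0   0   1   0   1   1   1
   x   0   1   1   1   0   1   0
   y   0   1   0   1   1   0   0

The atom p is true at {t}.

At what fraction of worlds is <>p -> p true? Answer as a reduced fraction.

2/7

s: <>p is T, p is F. ✗
t: <>p is T, p is T. ✓
u: <>p is T, p is F. ✗
v: <>p is T, p is F. ✗
w: <>p is F, p is F. ✓
x: <>p is T, p is F. ✗
y: <>p is T, p is F. ✗
That's 2 of 7 worlds, so 2/7.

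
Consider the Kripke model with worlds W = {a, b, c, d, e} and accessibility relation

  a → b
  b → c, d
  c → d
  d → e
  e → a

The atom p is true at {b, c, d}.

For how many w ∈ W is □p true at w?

3

a: successors {b}; p there: b:T. ✓
b: successors {c, d}; p there: c:T, d:T. ✓
c: successors {d}; p there: d:T. ✓
d: successors {e}; p there: e:F. ✗
e: successors {a}; p there: a:F. ✗
Satisfying worlds: {a, b, c}.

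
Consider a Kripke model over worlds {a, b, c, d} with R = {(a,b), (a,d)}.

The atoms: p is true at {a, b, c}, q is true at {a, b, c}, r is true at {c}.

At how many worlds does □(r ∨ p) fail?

a: successors {b, d}; r ∨ p there: b:T, d:F. ✗
b: no successors, so □(r ∨ p) holds vacuously. ✓
c: no successors, so □(r ∨ p) holds vacuously. ✓
d: no successors, so □(r ∨ p) holds vacuously. ✓
Satisfying worlds: {b, c, d}.
So □(r ∨ p) fails at the other 1 world.

1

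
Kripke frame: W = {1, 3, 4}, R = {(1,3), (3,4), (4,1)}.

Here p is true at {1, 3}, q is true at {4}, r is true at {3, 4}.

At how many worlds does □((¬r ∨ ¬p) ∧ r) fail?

1: successors {3}; (¬r ∨ ¬p) ∧ r there: 3:F. ✗
3: successors {4}; (¬r ∨ ¬p) ∧ r there: 4:T. ✓
4: successors {1}; (¬r ∨ ¬p) ∧ r there: 1:F. ✗
Satisfying worlds: {3}.
So □((¬r ∨ ¬p) ∧ r) fails at the other 2 worlds.

2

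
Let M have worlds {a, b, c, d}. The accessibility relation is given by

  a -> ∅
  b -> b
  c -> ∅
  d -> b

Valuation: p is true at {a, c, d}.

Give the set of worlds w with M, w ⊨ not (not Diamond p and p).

{b}

a: not Diamond p and p is T. ✗
b: not Diamond p and p is F. ✓
c: not Diamond p and p is T. ✗
d: not Diamond p and p is T. ✗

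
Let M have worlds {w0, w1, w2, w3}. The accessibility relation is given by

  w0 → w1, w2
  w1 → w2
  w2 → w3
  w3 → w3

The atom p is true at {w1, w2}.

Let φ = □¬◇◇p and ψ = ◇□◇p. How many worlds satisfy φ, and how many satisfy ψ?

For □¬◇◇p:
w0: successors {w1, w2}; ¬◇◇p there: w1:T, w2:T. ✓
w1: successors {w2}; ¬◇◇p there: w2:T. ✓
w2: successors {w3}; ¬◇◇p there: w3:T. ✓
w3: successors {w3}; ¬◇◇p there: w3:T. ✓
— 4 worlds.
For ◇□◇p:
w0: successors {w1, w2}; □◇p there: w1:F, w2:F. ✗
w1: successors {w2}; □◇p there: w2:F. ✗
w2: successors {w3}; □◇p there: w3:F. ✗
w3: successors {w3}; □◇p there: w3:F. ✗
— 0 worlds.

4 and 0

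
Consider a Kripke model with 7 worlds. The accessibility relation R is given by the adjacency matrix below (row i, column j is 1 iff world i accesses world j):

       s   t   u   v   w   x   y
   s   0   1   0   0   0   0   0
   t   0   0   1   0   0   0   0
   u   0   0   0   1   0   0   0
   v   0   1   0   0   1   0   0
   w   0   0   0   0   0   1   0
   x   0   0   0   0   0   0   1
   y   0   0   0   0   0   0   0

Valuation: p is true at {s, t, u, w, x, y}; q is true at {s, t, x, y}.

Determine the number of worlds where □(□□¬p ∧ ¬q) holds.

1

s: successors {t}; □□¬p ∧ ¬q there: t:F. ✗
t: successors {u}; □□¬p ∧ ¬q there: u:F. ✗
u: successors {v}; □□¬p ∧ ¬q there: v:F. ✗
v: successors {t, w}; □□¬p ∧ ¬q there: t:F, w:F. ✗
w: successors {x}; □□¬p ∧ ¬q there: x:F. ✗
x: successors {y}; □□¬p ∧ ¬q there: y:F. ✗
y: no successors, so □(□□¬p ∧ ¬q) holds vacuously. ✓
Satisfying worlds: {y}.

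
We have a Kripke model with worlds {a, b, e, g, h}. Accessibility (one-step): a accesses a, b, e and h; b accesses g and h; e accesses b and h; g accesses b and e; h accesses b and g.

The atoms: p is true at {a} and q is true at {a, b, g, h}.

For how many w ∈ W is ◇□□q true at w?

4

a: successors {a, b, e, h}; □□q there: a:F, b:F, e:T, h:F. ✓
b: successors {g, h}; □□q there: g:T, h:F. ✓
e: successors {b, h}; □□q there: b:F, h:F. ✗
g: successors {b, e}; □□q there: b:F, e:T. ✓
h: successors {b, g}; □□q there: b:F, g:T. ✓
Satisfying worlds: {a, b, g, h}.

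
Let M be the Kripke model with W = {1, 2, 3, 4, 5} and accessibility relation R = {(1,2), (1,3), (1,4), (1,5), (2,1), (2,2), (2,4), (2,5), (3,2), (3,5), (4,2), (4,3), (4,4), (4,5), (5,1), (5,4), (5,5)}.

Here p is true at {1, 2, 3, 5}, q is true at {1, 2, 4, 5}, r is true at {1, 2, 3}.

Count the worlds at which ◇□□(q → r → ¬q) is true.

1: successors {2, 3, 4, 5}; □□(q → r → ¬q) there: 2:F, 3:F, 4:F, 5:F. ✗
2: successors {1, 2, 4, 5}; □□(q → r → ¬q) there: 1:F, 2:F, 4:F, 5:F. ✗
3: successors {2, 5}; □□(q → r → ¬q) there: 2:F, 5:F. ✗
4: successors {2, 3, 4, 5}; □□(q → r → ¬q) there: 2:F, 3:F, 4:F, 5:F. ✗
5: successors {1, 4, 5}; □□(q → r → ¬q) there: 1:F, 4:F, 5:F. ✗
Satisfying worlds: ∅.

0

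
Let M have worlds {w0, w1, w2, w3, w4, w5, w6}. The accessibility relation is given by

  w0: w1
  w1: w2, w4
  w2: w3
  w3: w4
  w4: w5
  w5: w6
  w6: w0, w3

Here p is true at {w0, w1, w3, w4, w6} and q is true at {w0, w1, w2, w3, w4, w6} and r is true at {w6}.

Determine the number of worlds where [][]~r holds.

w0: successors {w1}; []~r there: w1:T. ✓
w1: successors {w2, w4}; []~r there: w2:T, w4:T. ✓
w2: successors {w3}; []~r there: w3:T. ✓
w3: successors {w4}; []~r there: w4:T. ✓
w4: successors {w5}; []~r there: w5:F. ✗
w5: successors {w6}; []~r there: w6:T. ✓
w6: successors {w0, w3}; []~r there: w0:T, w3:T. ✓
Satisfying worlds: {w0, w1, w2, w3, w5, w6}.

6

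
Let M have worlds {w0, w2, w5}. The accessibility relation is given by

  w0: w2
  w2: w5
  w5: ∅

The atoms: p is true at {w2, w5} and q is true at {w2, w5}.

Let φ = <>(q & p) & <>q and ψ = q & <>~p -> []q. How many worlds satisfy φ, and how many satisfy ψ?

2 and 3

For <>(q & p) & <>q:
w0: <>(q & p) is T, <>q is T. ✓
w2: <>(q & p) is T, <>q is T. ✓
w5: <>(q & p) is F, <>q is F. ✗
— 2 worlds.
For q & <>~p -> []q:
w0: q & <>~p is F, []q is T. ✓
w2: q & <>~p is F, []q is T. ✓
w5: q & <>~p is F, []q is T. ✓
— 3 worlds.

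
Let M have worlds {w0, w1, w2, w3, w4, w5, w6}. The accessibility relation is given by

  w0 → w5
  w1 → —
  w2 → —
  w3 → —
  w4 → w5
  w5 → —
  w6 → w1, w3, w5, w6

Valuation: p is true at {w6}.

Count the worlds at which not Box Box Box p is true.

1

w0: Box Box Box p is T. ✗
w1: Box Box Box p is T. ✗
w2: Box Box Box p is T. ✗
w3: Box Box Box p is T. ✗
w4: Box Box Box p is T. ✗
w5: Box Box Box p is T. ✗
w6: Box Box Box p is F. ✓
Satisfying worlds: {w6}.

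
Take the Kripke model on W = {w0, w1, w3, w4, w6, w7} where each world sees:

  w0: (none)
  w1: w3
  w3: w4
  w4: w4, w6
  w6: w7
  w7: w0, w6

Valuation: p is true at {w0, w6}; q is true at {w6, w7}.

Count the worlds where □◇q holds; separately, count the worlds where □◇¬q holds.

4 and 4

For □◇q:
w0: no successors, so □◇q holds vacuously. ✓
w1: successors {w3}; ◇q there: w3:F. ✗
w3: successors {w4}; ◇q there: w4:T. ✓
w4: successors {w4, w6}; ◇q there: w4:T, w6:T. ✓
w6: successors {w7}; ◇q there: w7:T. ✓
w7: successors {w0, w6}; ◇q there: w0:F, w6:T. ✗
— 4 worlds.
For □◇¬q:
w0: no successors, so □◇¬q holds vacuously. ✓
w1: successors {w3}; ◇¬q there: w3:T. ✓
w3: successors {w4}; ◇¬q there: w4:T. ✓
w4: successors {w4, w6}; ◇¬q there: w4:T, w6:F. ✗
w6: successors {w7}; ◇¬q there: w7:T. ✓
w7: successors {w0, w6}; ◇¬q there: w0:F, w6:F. ✗
— 4 worlds.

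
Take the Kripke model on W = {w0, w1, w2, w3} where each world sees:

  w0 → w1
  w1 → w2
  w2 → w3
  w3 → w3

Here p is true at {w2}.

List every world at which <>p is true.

w0: successors {w1}; p there: w1:F. ✗
w1: successors {w2}; p there: w2:T. ✓
w2: successors {w3}; p there: w3:F. ✗
w3: successors {w3}; p there: w3:F. ✗

{w1}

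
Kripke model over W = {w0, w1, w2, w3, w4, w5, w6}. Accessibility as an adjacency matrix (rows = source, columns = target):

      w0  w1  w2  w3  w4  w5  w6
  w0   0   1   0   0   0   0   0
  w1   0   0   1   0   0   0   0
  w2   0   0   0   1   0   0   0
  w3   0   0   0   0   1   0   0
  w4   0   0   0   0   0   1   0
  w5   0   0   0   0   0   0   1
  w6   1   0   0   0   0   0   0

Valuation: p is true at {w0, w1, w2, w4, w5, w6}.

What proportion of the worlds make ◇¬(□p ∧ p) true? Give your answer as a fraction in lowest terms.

w0: successors {w1}; ¬(□p ∧ p) there: w1:F. ✗
w1: successors {w2}; ¬(□p ∧ p) there: w2:T. ✓
w2: successors {w3}; ¬(□p ∧ p) there: w3:T. ✓
w3: successors {w4}; ¬(□p ∧ p) there: w4:F. ✗
w4: successors {w5}; ¬(□p ∧ p) there: w5:F. ✗
w5: successors {w6}; ¬(□p ∧ p) there: w6:F. ✗
w6: successors {w0}; ¬(□p ∧ p) there: w0:F. ✗
That's 2 of 7 worlds, so 2/7.

2/7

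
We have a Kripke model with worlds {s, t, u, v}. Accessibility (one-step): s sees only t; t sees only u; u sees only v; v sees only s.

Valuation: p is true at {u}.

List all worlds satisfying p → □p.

{s, t, v}

s: p is F, □p is F. ✓
t: p is F, □p is T. ✓
u: p is T, □p is F. ✗
v: p is F, □p is F. ✓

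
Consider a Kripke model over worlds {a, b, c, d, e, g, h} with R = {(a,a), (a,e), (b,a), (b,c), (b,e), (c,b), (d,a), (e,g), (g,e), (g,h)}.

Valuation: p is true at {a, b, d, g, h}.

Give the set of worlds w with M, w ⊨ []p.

a: successors {a, e}; p there: a:T, e:F. ✗
b: successors {a, c, e}; p there: a:T, c:F, e:F. ✗
c: successors {b}; p there: b:T. ✓
d: successors {a}; p there: a:T. ✓
e: successors {g}; p there: g:T. ✓
g: successors {e, h}; p there: e:F, h:T. ✗
h: no successors, so []p holds vacuously. ✓

{c, d, e, h}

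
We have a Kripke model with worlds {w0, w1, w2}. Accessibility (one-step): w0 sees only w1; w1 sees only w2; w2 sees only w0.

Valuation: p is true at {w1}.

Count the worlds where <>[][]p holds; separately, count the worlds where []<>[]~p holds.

1 and 2

For <>[][]p:
w0: successors {w1}; [][]p there: w1:F. ✗
w1: successors {w2}; [][]p there: w2:T. ✓
w2: successors {w0}; [][]p there: w0:F. ✗
— 1 world.
For []<>[]~p:
w0: successors {w1}; <>[]~p there: w1:T. ✓
w1: successors {w2}; <>[]~p there: w2:F. ✗
w2: successors {w0}; <>[]~p there: w0:T. ✓
— 2 worlds.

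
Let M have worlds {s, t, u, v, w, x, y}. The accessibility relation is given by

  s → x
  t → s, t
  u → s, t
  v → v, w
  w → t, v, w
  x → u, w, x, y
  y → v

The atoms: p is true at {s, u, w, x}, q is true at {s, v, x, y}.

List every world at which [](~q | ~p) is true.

{v, w, y}

s: successors {x}; ~q | ~p there: x:F. ✗
t: successors {s, t}; ~q | ~p there: s:F, t:T. ✗
u: successors {s, t}; ~q | ~p there: s:F, t:T. ✗
v: successors {v, w}; ~q | ~p there: v:T, w:T. ✓
w: successors {t, v, w}; ~q | ~p there: t:T, v:T, w:T. ✓
x: successors {u, w, x, y}; ~q | ~p there: u:T, w:T, x:F, y:T. ✗
y: successors {v}; ~q | ~p there: v:T. ✓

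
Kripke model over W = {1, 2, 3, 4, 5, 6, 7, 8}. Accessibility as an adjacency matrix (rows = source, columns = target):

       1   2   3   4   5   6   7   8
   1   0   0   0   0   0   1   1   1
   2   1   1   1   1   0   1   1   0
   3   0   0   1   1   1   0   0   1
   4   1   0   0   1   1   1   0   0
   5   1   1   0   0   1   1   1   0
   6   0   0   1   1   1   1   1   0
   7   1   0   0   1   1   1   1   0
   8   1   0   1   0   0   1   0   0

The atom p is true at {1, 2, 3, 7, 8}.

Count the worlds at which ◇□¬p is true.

1: successors {6, 7, 8}; □¬p there: 6:F, 7:F, 8:F. ✗
2: successors {1, 2, 3, 4, 6, 7}; □¬p there: 1:F, 2:F, 3:F, 4:F, 6:F, 7:F. ✗
3: successors {3, 4, 5, 8}; □¬p there: 3:F, 4:F, 5:F, 8:F. ✗
4: successors {1, 4, 5, 6}; □¬p there: 1:F, 4:F, 5:F, 6:F. ✗
5: successors {1, 2, 5, 6, 7}; □¬p there: 1:F, 2:F, 5:F, 6:F, 7:F. ✗
6: successors {3, 4, 5, 6, 7}; □¬p there: 3:F, 4:F, 5:F, 6:F, 7:F. ✗
7: successors {1, 4, 5, 6, 7}; □¬p there: 1:F, 4:F, 5:F, 6:F, 7:F. ✗
8: successors {1, 3, 6}; □¬p there: 1:F, 3:F, 6:F. ✗
Satisfying worlds: ∅.

0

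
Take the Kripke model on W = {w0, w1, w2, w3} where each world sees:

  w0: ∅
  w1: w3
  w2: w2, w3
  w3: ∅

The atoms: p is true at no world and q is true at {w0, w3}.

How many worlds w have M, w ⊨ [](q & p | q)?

3

w0: no successors, so [](q & p | q) holds vacuously. ✓
w1: successors {w3}; q & p | q there: w3:T. ✓
w2: successors {w2, w3}; q & p | q there: w2:F, w3:T. ✗
w3: no successors, so [](q & p | q) holds vacuously. ✓
Satisfying worlds: {w0, w1, w3}.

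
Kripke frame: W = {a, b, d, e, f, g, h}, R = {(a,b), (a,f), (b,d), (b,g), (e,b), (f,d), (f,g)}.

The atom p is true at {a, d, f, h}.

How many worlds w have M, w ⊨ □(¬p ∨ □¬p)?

6

a: successors {b, f}; ¬p ∨ □¬p there: b:T, f:F. ✗
b: successors {d, g}; ¬p ∨ □¬p there: d:T, g:T. ✓
d: no successors, so □(¬p ∨ □¬p) holds vacuously. ✓
e: successors {b}; ¬p ∨ □¬p there: b:T. ✓
f: successors {d, g}; ¬p ∨ □¬p there: d:T, g:T. ✓
g: no successors, so □(¬p ∨ □¬p) holds vacuously. ✓
h: no successors, so □(¬p ∨ □¬p) holds vacuously. ✓
Satisfying worlds: {b, d, e, f, g, h}.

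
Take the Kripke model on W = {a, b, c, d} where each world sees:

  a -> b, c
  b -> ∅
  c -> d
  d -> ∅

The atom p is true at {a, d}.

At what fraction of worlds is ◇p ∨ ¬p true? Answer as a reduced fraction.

1/2

a: ◇p is F, ¬p is F. ✗
b: ◇p is F, ¬p is T. ✓
c: ◇p is T, ¬p is T. ✓
d: ◇p is F, ¬p is F. ✗
That's 2 of 4 worlds, so 2/4 = 1/2.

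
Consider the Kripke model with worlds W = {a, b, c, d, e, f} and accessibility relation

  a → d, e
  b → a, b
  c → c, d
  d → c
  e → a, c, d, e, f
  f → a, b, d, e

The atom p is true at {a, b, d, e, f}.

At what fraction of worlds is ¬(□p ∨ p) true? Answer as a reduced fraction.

1/6

a: □p ∨ p is T. ✗
b: □p ∨ p is T. ✗
c: □p ∨ p is F. ✓
d: □p ∨ p is T. ✗
e: □p ∨ p is T. ✗
f: □p ∨ p is T. ✗
That's 1 of 6 worlds, so 1/6.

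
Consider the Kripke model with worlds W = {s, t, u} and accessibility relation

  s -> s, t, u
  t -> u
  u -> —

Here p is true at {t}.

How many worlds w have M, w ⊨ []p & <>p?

0

s: []p is F, <>p is T. ✗
t: []p is F, <>p is F. ✗
u: []p is T, <>p is F. ✗
Satisfying worlds: ∅.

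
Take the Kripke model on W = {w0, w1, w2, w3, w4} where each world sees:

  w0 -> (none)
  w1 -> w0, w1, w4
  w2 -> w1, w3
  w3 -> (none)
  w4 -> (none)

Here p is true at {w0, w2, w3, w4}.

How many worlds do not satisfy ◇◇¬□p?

w0: no successors, so ◇◇¬□p fails. ✗
w1: successors {w0, w1, w4}; ◇¬□p there: w0:F, w1:T, w4:F. ✓
w2: successors {w1, w3}; ◇¬□p there: w1:T, w3:F. ✓
w3: no successors, so ◇◇¬□p fails. ✗
w4: no successors, so ◇◇¬□p fails. ✗
Satisfying worlds: {w1, w2}.
So ◇◇¬□p fails at the other 3 worlds.

3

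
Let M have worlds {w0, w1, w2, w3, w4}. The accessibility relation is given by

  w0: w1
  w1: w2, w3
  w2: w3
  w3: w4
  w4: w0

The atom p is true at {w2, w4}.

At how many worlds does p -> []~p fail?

w0: p is F, []~p is T. ✓
w1: p is F, []~p is F. ✓
w2: p is T, []~p is T. ✓
w3: p is F, []~p is F. ✓
w4: p is T, []~p is T. ✓
Satisfying worlds: {w0, w1, w2, w3, w4}.
So p -> []~p fails at the other 0 worlds.

0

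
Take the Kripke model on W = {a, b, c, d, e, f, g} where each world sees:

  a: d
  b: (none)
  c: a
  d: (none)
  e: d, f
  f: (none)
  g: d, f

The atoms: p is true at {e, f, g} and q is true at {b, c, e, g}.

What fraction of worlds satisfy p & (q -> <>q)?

1/7

a: p is F, q -> <>q is T. ✗
b: p is F, q -> <>q is F. ✗
c: p is F, q -> <>q is F. ✗
d: p is F, q -> <>q is T. ✗
e: p is T, q -> <>q is F. ✗
f: p is T, q -> <>q is T. ✓
g: p is T, q -> <>q is F. ✗
That's 1 of 7 worlds, so 1/7.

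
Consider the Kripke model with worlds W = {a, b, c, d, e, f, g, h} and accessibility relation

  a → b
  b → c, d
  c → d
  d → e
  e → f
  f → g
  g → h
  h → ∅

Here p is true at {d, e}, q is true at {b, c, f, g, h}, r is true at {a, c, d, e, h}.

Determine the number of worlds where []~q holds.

3

a: successors {b}; ~q there: b:F. ✗
b: successors {c, d}; ~q there: c:F, d:T. ✗
c: successors {d}; ~q there: d:T. ✓
d: successors {e}; ~q there: e:T. ✓
e: successors {f}; ~q there: f:F. ✗
f: successors {g}; ~q there: g:F. ✗
g: successors {h}; ~q there: h:F. ✗
h: no successors, so []~q holds vacuously. ✓
Satisfying worlds: {c, d, h}.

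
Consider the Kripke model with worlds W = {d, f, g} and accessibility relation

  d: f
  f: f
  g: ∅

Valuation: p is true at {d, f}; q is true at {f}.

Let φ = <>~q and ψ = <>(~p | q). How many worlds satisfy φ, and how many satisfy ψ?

For <>~q:
d: successors {f}; ~q there: f:F. ✗
f: successors {f}; ~q there: f:F. ✗
g: no successors, so <>~q fails. ✗
— 0 worlds.
For <>(~p | q):
d: successors {f}; ~p | q there: f:T. ✓
f: successors {f}; ~p | q there: f:T. ✓
g: no successors, so <>(~p | q) fails. ✗
— 2 worlds.

0 and 2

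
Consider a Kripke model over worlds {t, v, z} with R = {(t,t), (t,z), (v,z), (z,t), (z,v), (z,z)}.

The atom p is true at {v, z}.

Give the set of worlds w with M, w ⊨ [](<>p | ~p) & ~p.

{t}

t: [](<>p | ~p) is T, ~p is T. ✓
v: [](<>p | ~p) is T, ~p is F. ✗
z: [](<>p | ~p) is T, ~p is F. ✗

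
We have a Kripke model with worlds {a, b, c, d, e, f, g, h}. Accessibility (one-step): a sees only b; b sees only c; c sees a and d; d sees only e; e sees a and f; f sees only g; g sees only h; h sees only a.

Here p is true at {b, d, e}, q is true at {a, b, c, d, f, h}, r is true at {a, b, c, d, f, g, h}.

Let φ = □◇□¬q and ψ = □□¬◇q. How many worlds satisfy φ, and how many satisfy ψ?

For □◇□¬q:
a: successors {b}; ◇□¬q there: b:F. ✗
b: successors {c}; ◇□¬q there: c:T. ✓
c: successors {a, d}; ◇□¬q there: a:F, d:F. ✗
d: successors {e}; ◇□¬q there: e:T. ✓
e: successors {a, f}; ◇□¬q there: a:F, f:F. ✗
f: successors {g}; ◇□¬q there: g:F. ✗
g: successors {h}; ◇□¬q there: h:F. ✗
h: successors {a}; ◇□¬q there: a:F. ✗
— 2 worlds.
For □□¬◇q:
a: successors {b}; □¬◇q there: b:F. ✗
b: successors {c}; □¬◇q there: c:F. ✗
c: successors {a, d}; □¬◇q there: a:F, d:F. ✗
d: successors {e}; □¬◇q there: e:F. ✗
e: successors {a, f}; □¬◇q there: a:F, f:F. ✗
f: successors {g}; □¬◇q there: g:F. ✗
g: successors {h}; □¬◇q there: h:F. ✗
h: successors {a}; □¬◇q there: a:F. ✗
— 0 worlds.

2 and 0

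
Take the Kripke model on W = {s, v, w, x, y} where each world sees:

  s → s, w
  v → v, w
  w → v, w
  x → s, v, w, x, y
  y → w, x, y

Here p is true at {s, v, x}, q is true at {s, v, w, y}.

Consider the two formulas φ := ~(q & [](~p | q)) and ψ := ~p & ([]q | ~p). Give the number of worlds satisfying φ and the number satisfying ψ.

For ~(q & [](~p | q)):
s: q & [](~p | q) is T. ✗
v: q & [](~p | q) is T. ✗
w: q & [](~p | q) is T. ✗
x: q & [](~p | q) is F. ✓
y: q & [](~p | q) is F. ✓
— 2 worlds.
For ~p & ([]q | ~p):
s: ~p is F, []q | ~p is T. ✗
v: ~p is F, []q | ~p is T. ✗
w: ~p is T, []q | ~p is T. ✓
x: ~p is F, []q | ~p is F. ✗
y: ~p is T, []q | ~p is T. ✓
— 2 worlds.

2 and 2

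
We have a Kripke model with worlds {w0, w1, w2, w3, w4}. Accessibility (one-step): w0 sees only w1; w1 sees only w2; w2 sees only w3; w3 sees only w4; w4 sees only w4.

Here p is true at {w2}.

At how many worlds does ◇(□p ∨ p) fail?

w0: successors {w1}; □p ∨ p there: w1:T. ✓
w1: successors {w2}; □p ∨ p there: w2:T. ✓
w2: successors {w3}; □p ∨ p there: w3:F. ✗
w3: successors {w4}; □p ∨ p there: w4:F. ✗
w4: successors {w4}; □p ∨ p there: w4:F. ✗
Satisfying worlds: {w0, w1}.
So ◇(□p ∨ p) fails at the other 3 worlds.

3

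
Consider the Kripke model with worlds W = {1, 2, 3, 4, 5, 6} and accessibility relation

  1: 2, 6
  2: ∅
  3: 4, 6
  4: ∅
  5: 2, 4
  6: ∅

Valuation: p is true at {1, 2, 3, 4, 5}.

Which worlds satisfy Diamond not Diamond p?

1: successors {2, 6}; not Diamond p there: 2:T, 6:T. ✓
2: no successors, so Diamond not Diamond p fails. ✗
3: successors {4, 6}; not Diamond p there: 4:T, 6:T. ✓
4: no successors, so Diamond not Diamond p fails. ✗
5: successors {2, 4}; not Diamond p there: 2:T, 4:T. ✓
6: no successors, so Diamond not Diamond p fails. ✗

{1, 3, 5}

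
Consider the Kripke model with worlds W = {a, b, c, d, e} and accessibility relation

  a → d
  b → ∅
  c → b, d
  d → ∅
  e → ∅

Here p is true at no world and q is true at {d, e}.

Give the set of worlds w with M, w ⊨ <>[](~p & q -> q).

{a, c}

a: successors {d}; [](~p & q -> q) there: d:T. ✓
b: no successors, so <>[](~p & q -> q) fails. ✗
c: successors {b, d}; [](~p & q -> q) there: b:T, d:T. ✓
d: no successors, so <>[](~p & q -> q) fails. ✗
e: no successors, so <>[](~p & q -> q) fails. ✗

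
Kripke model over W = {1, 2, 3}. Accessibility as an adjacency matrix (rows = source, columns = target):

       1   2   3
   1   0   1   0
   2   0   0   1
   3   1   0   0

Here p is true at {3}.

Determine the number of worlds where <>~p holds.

2

1: successors {2}; ~p there: 2:T. ✓
2: successors {3}; ~p there: 3:F. ✗
3: successors {1}; ~p there: 1:T. ✓
Satisfying worlds: {1, 3}.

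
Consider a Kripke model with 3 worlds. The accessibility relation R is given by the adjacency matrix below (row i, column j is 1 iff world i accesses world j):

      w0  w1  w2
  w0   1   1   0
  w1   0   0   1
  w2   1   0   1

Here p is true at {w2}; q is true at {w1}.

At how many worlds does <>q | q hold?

w0: <>q is T, q is F. ✓
w1: <>q is F, q is T. ✓
w2: <>q is F, q is F. ✗
Satisfying worlds: {w0, w1}.

2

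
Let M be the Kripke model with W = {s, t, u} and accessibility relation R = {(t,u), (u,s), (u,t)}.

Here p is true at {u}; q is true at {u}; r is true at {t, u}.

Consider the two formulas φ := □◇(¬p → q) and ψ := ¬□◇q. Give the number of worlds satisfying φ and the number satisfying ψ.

For □◇(¬p → q):
s: no successors, so □◇(¬p → q) holds vacuously. ✓
t: successors {u}; ◇(¬p → q) there: u:F. ✗
u: successors {s, t}; ◇(¬p → q) there: s:F, t:T. ✗
— 1 world.
For ¬□◇q:
s: □◇q is T. ✗
t: □◇q is F. ✓
u: □◇q is F. ✓
— 2 worlds.

1 and 2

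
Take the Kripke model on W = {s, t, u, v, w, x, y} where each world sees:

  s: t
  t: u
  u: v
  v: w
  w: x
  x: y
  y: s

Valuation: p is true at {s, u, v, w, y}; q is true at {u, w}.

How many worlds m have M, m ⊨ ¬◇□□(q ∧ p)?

s: ◇□□(q ∧ p) is F. ✓
t: ◇□□(q ∧ p) is T. ✗
u: ◇□□(q ∧ p) is F. ✓
v: ◇□□(q ∧ p) is F. ✓
w: ◇□□(q ∧ p) is F. ✓
x: ◇□□(q ∧ p) is F. ✓
y: ◇□□(q ∧ p) is T. ✗
Satisfying worlds: {s, u, v, w, x}.

5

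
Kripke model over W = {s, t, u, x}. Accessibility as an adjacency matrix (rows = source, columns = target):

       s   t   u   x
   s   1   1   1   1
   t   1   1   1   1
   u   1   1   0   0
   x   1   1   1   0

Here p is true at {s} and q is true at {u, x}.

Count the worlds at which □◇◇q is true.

s: successors {s, t, u, x}; ◇◇q there: s:T, t:T, u:T, x:T. ✓
t: successors {s, t, u, x}; ◇◇q there: s:T, t:T, u:T, x:T. ✓
u: successors {s, t}; ◇◇q there: s:T, t:T. ✓
x: successors {s, t, u}; ◇◇q there: s:T, t:T, u:T. ✓
Satisfying worlds: {s, t, u, x}.

4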